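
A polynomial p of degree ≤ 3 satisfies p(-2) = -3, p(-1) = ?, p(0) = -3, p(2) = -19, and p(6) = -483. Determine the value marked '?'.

The 4 known points determine the degree-3 polynomial uniquely.
Write p(u) = au^3 + bu^2 + cu + d. Substituting each data point gives a linear system:
  -8a + 4b - 2c + d = -3
  d = -3
  8a + 4b + 2c + d = -19
  216a + 36b + 6c + d = -483
Solving the system yields a = -2, b = -2, c = 4, d = -3.
So p(u) = -2u^3 - 2u^2 + 4u - 3.
Then p(-1) = -7.

-7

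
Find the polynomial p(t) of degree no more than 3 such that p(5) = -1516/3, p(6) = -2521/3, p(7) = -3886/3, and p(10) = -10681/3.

p(t) = -3t^3 - 6t^2 + 4t - 1/3

Write p(t) = at^3 + bt^2 + ct + d. Substituting each data point gives a linear system:
  125a + 25b + 5c + d = -1516/3
  216a + 36b + 6c + d = -2521/3
  343a + 49b + 7c + d = -3886/3
  1000a + 100b + 10c + d = -10681/3
Solving the system yields a = -3, b = -6, c = 4, d = -1/3.
So p(t) = -3t^3 - 6t^2 + 4t - 1/3.
Check: p(5) = -1516/3. ✓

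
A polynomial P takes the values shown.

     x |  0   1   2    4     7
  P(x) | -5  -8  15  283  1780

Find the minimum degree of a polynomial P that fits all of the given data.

Divided differences on the nodes 0, 1, 2, 4, 7:
  order 0: -5  -8  15  283  1780
  order 1: -3  23  134  499
  order 2: 13  37  73
  order 3: 6  6
  order 4: 0
The order-3 divided differences are all 6 (nonzero) and every higher order vanishes, so the data lies on a polynomial of degree exactly 3.

3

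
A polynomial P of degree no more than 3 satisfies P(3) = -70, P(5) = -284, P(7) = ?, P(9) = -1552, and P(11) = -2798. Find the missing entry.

-746

On equispaced nodes a degree-3 polynomial has vanishing fourth forward difference, so
  P(3) - 4·P(5) + 6·P(7) - 4·P(9) + P(11) = 0.
Substituting the known values and solving for P(7):
  6·P(7) = -4476
  P(7) = -746.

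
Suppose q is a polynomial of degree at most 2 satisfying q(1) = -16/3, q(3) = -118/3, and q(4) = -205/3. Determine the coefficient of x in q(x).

-1

Write q(x) = ax^2 + bx + c. Substituting each data point gives a linear system:
  a + b + c = -16/3
  9a + 3b + c = -118/3
  16a + 4b + c = -205/3
Solving the system yields a = -4, b = -1, c = -1/3.
So q(x) = -4x² - x - 1/3.
The coefficient of x is -1.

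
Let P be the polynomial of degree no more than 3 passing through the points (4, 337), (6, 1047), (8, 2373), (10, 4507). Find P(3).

Forward differences of the values at t = 4, 6, 8, 10:
  P  : 337  1047  2373  4507
  Δ  : 710  1326  2134
  Δ^2: 616  808
  Δ^3: 192
The third differences are constant, confirming degree 3.
Interpolating (Newton forward form) and evaluating at t = 3 gives P(3) = 153.

153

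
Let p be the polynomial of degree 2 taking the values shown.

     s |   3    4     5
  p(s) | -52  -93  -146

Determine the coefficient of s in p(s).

1

Write p(s) = as^2 + bs + c. Substituting each data point gives a linear system:
  9a + 3b + c = -52
  16a + 4b + c = -93
  25a + 5b + c = -146
Solving the system yields a = -6, b = 1, c = -1.
So p(s) = -6s² + s - 1.
The coefficient of s is 1.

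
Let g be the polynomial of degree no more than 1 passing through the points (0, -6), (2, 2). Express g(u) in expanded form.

g(u) = 4u - 6

Write g(u) = au + b. Substituting each data point gives a linear system:
  b = -6
  2a + b = 2
Solving the system yields a = 4, b = -6.
So g(u) = 4u - 6.
Check: g(2) = 2. ✓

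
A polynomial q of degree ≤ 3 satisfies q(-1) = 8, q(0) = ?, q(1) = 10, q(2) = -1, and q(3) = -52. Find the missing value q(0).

On equispaced nodes a degree-3 polynomial has vanishing fourth forward difference, so
  q(-1) - 4·q(0) + 6·q(1) - 4·q(2) + q(3) = 0.
Substituting the known values and solving for q(0):
  -4·q(0) = -20
  q(0) = 5.

5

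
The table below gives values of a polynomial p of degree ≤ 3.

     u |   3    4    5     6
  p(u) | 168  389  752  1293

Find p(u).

p(u) = 6u^3 - u^2 + 6u - 3

Write p(u) = au^3 + bu^2 + cu + d. Substituting each data point gives a linear system:
  27a + 9b + 3c + d = 168
  64a + 16b + 4c + d = 389
  125a + 25b + 5c + d = 752
  216a + 36b + 6c + d = 1293
Solving the system yields a = 6, b = -1, c = 6, d = -3.
So p(u) = 6u^3 - u^2 + 6u - 3.
Check: p(4) = 389. ✓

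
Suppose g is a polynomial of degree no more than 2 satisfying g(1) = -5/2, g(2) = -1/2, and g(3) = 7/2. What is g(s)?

g(s) = s^2 - s - 5/2

Using the Lagrange interpolation formula with nodes 1, 2, 3:
  L_0(s) = (s - 2)(s - 3) / 2
  L_1(s) = (s - 1)(s - 3) / -1
  L_2(s) = (s - 1)(s - 2) / 2
Then g(s) = -5/2·L_0(s) - 1/2·L_1(s) + 7/2·L_2(s).
Expanding and collecting terms gives g(s) = s^2 - s - 5/2.
Check: g(3) = 7/2. ✓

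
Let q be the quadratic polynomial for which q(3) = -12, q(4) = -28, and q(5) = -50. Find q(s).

Using the Lagrange interpolation formula with nodes 3, 4, 5:
  L_0(s) = (s - 4)(s - 5) / 2
  L_1(s) = (s - 3)(s - 5) / -1
  L_2(s) = (s - 3)(s - 4) / 2
Then q(s) = -12·L_0(s) - 28·L_1(s) - 50·L_2(s).
Expanding and collecting terms gives q(s) = -3s^2 + 5s.
Check: q(5) = -50. ✓

q(s) = -3s^2 + 5s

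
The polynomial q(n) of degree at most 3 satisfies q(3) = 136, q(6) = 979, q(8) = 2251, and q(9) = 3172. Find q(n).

Using the Lagrange interpolation formula with nodes 3, 6, 8, 9:
  L_0(n) = (n - 6)(n - 8)(n - 9) / -90
  L_1(n) = (n - 3)(n - 8)(n - 9) / 18
  L_2(n) = (n - 3)(n - 6)(n - 9) / -10
  L_3(n) = (n - 3)(n - 6)(n - 8) / 18
Then q(n) = 136·L_0(n) + 979·L_1(n) + 2251·L_2(n) + 3172·L_3(n).
Expanding and collecting terms gives q(n) = 4n³ + 3n² + 2n - 5.
Check: q(6) = 979. ✓

q(n) = 4n^3 + 3n^2 + 2n - 5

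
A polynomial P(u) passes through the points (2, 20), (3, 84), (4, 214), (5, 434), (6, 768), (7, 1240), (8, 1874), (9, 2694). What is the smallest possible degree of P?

3

Forward differences of the values at u = 2, 3, 4, 5, 6, 7, 8, 9:
  P  : 20  84  214  434  768  1240  1874  2694
  Δ  : 64  130  220  334  472  634  820
  Δ^2: 66  90  114  138  162  186
  Δ^3: 24  24  24  24  24
  Δ^4: 0  0  0  0
  Δ^5: 0  0  0
  Δ^6: 0  0
  Δ^7: 0
The third differences are constant (24) and nonzero, while all higher differences vanish, so the minimal degree is 3.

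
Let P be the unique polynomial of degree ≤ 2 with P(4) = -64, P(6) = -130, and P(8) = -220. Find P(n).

Using the Lagrange interpolation formula with nodes 4, 6, 8:
  L_0(n) = (n - 6)(n - 8) / 8
  L_1(n) = (n - 4)(n - 8) / -4
  L_2(n) = (n - 4)(n - 6) / 8
Then P(n) = -64·L_0(n) - 130·L_1(n) - 220·L_2(n).
Expanding and collecting terms gives P(n) = -3n² - 3n - 4.
Check: P(8) = -220. ✓

P(n) = -3n^2 - 3n - 4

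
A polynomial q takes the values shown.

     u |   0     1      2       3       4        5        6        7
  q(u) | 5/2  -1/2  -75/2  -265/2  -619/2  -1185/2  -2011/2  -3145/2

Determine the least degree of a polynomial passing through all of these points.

3

Forward differences of the values at u = 0, 1, 2, 3, 4, 5, 6, 7:
  q  : 5/2  -1/2  -75/2  -265/2  -619/2  -1185/2  -2011/2  -3145/2
  Δ  : -3  -37  -95  -177  -283  -413  -567
  Δ^2: -34  -58  -82  -106  -130  -154
  Δ^3: -24  -24  -24  -24  -24
  Δ^4: 0  0  0  0
  Δ^5: 0  0  0
  Δ^6: 0  0
  Δ^7: 0
The third differences are constant (-24) and nonzero, while all higher differences vanish, so the minimal degree is 3.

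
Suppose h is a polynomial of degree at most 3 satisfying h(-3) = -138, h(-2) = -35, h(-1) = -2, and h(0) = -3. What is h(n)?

h(n) = 6n^3 + n^2 - 6n - 3

Write h(n) = an^3 + bn^2 + cn + d. Substituting each data point gives a linear system:
  -27a + 9b - 3c + d = -138
  -8a + 4b - 2c + d = -35
  -a + b - c + d = -2
  d = -3
Solving the system yields a = 6, b = 1, c = -6, d = -3.
So h(n) = 6n^3 + n^2 - 6n - 3.
Check: h(-3) = -138. ✓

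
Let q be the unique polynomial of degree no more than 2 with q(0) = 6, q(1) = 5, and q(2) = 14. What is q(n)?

Using the Lagrange interpolation formula with nodes 0, 1, 2:
  L_0(n) = (n - 1)(n - 2) / 2
  L_1(n) = n(n - 2) / -1
  L_2(n) = n(n - 1) / 2
Then q(n) = 6·L_0(n) + 5·L_1(n) + 14·L_2(n).
Expanding and collecting terms gives q(n) = 5n² - 6n + 6.
Check: q(0) = 6. ✓

q(n) = 5n^2 - 6n + 6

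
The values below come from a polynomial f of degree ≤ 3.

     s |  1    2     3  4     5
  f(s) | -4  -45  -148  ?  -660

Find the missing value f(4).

On equispaced nodes a degree-3 polynomial has vanishing fourth forward difference, so
  f(1) - 4·f(2) + 6·f(3) - 4·f(4) + f(5) = 0.
Substituting the known values and solving for f(4):
  -4·f(4) = 1372
  f(4) = -343.

-343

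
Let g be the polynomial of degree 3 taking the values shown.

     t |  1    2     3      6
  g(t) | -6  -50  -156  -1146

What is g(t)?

g(t) = -5t^3 - t^2 - 6t + 6

Using the Lagrange interpolation formula with nodes 1, 2, 3, 6:
  L_0(t) = (t - 2)(t - 3)(t - 6) / -10
  L_1(t) = (t - 1)(t - 3)(t - 6) / 4
  L_2(t) = (t - 1)(t - 2)(t - 6) / -6
  L_3(t) = (t - 1)(t - 2)(t - 3) / 60
Then g(t) = -6·L_0(t) - 50·L_1(t) - 156·L_2(t) - 1146·L_3(t).
Expanding and collecting terms gives g(t) = -5t³ - t² - 6t + 6.
Check: g(2) = -50. ✓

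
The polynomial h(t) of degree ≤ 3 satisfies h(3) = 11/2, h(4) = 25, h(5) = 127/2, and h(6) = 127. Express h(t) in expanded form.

h(t) = t^3 - (5/2)t^2 + 1

Write h(t) = at^3 + bt^2 + ct + d. Substituting each data point gives a linear system:
  27a + 9b + 3c + d = 11/2
  64a + 16b + 4c + d = 25
  125a + 25b + 5c + d = 127/2
  216a + 36b + 6c + d = 127
Solving the system yields a = 1, b = -5/2, c = 0, d = 1.
So h(t) = t³ - (5/2)t² + 1.
Check: h(5) = 127/2. ✓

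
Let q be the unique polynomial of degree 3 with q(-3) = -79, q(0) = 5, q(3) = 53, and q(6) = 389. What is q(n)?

Write q(n) = an^3 + bn^2 + cn + d. Substituting each data point gives a linear system:
  -27a + 9b - 3c + d = -79
  d = 5
  27a + 9b + 3c + d = 53
  216a + 36b + 6c + d = 389
Solving the system yields a = 2, b = -2, c = 4, d = 5.
So q(n) = 2n^3 - 2n^2 + 4n + 5.
Check: q(3) = 53. ✓

q(n) = 2n^3 - 2n^2 + 4n + 5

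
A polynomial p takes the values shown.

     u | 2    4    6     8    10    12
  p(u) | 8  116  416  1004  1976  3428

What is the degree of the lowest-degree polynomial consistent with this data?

Forward differences of the values at u = 2, 4, 6, 8, 10, 12:
  p  : 8  116  416  1004  1976  3428
  Δ  : 108  300  588  972  1452
  Δ^2: 192  288  384  480
  Δ^3: 96  96  96
  Δ^4: 0  0
  Δ^5: 0
The third differences are constant (96) and nonzero, while all higher differences vanish, so the minimal degree is 3.

3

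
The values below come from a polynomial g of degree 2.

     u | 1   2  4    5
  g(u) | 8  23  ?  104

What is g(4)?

The 3 known points determine the degree-2 polynomial uniquely.
Write g(u) = au^2 + bu + c. Substituting each data point gives a linear system:
  a + b + c = 8
  4a + 2b + c = 23
  25a + 5b + c = 104
Solving the system yields a = 3, b = 6, c = -1.
So g(u) = 3u² + 6u - 1.
Then g(4) = 71.

71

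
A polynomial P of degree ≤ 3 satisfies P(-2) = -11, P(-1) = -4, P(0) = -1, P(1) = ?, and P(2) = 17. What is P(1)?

On equispaced nodes a degree-3 polynomial has vanishing fourth forward difference, so
  P(-2) - 4·P(-1) + 6·P(0) - 4·P(1) + P(2) = 0.
Substituting the known values and solving for P(1):
  -4·P(1) = -16
  P(1) = 4.

4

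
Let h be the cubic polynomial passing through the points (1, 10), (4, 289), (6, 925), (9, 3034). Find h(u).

Write h(u) = au^3 + bu^2 + cu + d. Substituting each data point gives a linear system:
  a + b + c + d = 10
  64a + 16b + 4c + d = 289
  216a + 36b + 6c + d = 925
  729a + 81b + 9c + d = 3034
Solving the system yields a = 4, b = 1, c = 4, d = 1.
So h(u) = 4u³ + u² + 4u + 1.
Check: h(1) = 10. ✓

h(u) = 4u^3 + u^2 + 4u + 1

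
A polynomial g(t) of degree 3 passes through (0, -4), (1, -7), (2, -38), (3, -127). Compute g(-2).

Write g(t) = at^3 + bt^2 + ct + d. Substituting each data point gives a linear system:
  d = -4
  a + b + c + d = -7
  8a + 4b + 2c + d = -38
  27a + 9b + 3c + d = -127
Solving the system yields a = -5, b = 1, c = 1, d = -4.
So g(t) = -5t^3 + t^2 + t - 4.
Then g(-2) = 38.

38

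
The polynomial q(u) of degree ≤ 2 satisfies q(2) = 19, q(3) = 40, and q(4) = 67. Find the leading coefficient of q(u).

Write q(u) = au^2 + bu + c. Substituting each data point gives a linear system:
  4a + 2b + c = 19
  9a + 3b + c = 40
  16a + 4b + c = 67
Solving the system yields a = 3, b = 6, c = -5.
So q(u) = 3u^2 + 6u - 5.
The leading coefficient is 3.

3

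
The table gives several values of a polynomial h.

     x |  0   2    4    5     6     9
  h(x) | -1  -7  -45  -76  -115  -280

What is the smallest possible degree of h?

2

Divided differences on the nodes 0, 2, 4, 5, 6, 9:
  order 0: -1  -7  -45  -76  -115  -280
  order 1: -3  -19  -31  -39  -55
  order 2: -4  -4  -4  -4
  order 3: 0  0  0
  order 4: 0  0
  order 5: 0
The order-2 divided differences are all -4 (nonzero) and every higher order vanishes, so the data lies on a polynomial of degree exactly 2.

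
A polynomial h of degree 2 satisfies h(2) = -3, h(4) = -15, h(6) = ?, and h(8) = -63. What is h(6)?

The 3 known points determine the degree-2 polynomial uniquely.
Write h(s) = as^2 + bs + c. Substituting each data point gives a linear system:
  4a + 2b + c = -3
  16a + 4b + c = -15
  64a + 8b + c = -63
Solving the system yields a = -1, b = 0, c = 1.
So h(s) = -s^2 + 1.
Then h(6) = -35.

-35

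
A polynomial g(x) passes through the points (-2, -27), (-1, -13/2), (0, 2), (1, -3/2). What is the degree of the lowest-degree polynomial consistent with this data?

Forward differences of the values at x = -2, -1, 0, 1:
  g  : -27  -13/2  2  -3/2
  Δ  : 41/2  17/2  -7/2
  Δ^2: -12  -12
  Δ^3: 0
The second differences are constant (-12) and nonzero, while all higher differences vanish, so the minimal degree is 2.

2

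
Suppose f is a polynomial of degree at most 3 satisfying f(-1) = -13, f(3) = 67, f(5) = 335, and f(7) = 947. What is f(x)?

Write f(x) = ax^3 + bx^2 + cx + d. Substituting each data point gives a linear system:
  -a + b - c + d = -13
  27a + 9b + 3c + d = 67
  125a + 25b + 5c + d = 335
  343a + 49b + 7c + d = 947
Solving the system yields a = 3, b = -2, c = 3, d = -5.
So f(x) = 3x³ - 2x² + 3x - 5.
Check: f(5) = 335. ✓

f(x) = 3x^3 - 2x^2 + 3x - 5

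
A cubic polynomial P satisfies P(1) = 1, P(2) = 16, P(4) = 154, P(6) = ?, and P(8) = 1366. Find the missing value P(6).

556

The 4 known points determine the degree-3 polynomial uniquely.
Write P(n) = an^3 + bn^2 + cn + d. Substituting each data point gives a linear system:
  a + b + c + d = 1
  8a + 4b + 2c + d = 16
  64a + 16b + 4c + d = 154
  512a + 64b + 8c + d = 1366
Solving the system yields a = 3, b = -3, c = 3, d = -2.
So P(n) = 3n^3 - 3n^2 + 3n - 2.
Then P(6) = 556.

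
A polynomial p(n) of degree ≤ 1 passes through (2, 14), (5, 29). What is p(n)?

Write p(n) = an + b. Substituting each data point gives a linear system:
  2a + b = 14
  5a + b = 29
Solving the system yields a = 5, b = 4.
So p(n) = 5n + 4.
Check: p(5) = 29. ✓

p(n) = 5n + 4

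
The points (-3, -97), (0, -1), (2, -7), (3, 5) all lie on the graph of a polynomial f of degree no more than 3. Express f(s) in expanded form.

f(s) = 2s^3 - 5s^2 - s - 1

Write f(s) = as^3 + bs^2 + cs + d. Substituting each data point gives a linear system:
  -27a + 9b - 3c + d = -97
  d = -1
  8a + 4b + 2c + d = -7
  27a + 9b + 3c + d = 5
Solving the system yields a = 2, b = -5, c = -1, d = -1.
So f(s) = 2s³ - 5s² - s - 1.
Check: f(0) = -1. ✓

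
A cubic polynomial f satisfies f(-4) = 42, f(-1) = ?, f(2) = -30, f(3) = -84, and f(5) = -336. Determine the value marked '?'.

The 4 known points determine the degree-3 polynomial uniquely.
Write f(n) = an^3 + bn^2 + cn + d. Substituting each data point gives a linear system:
  -64a + 16b - 4c + d = 42
  8a + 4b + 2c + d = -30
  27a + 9b + 3c + d = -84
  125a + 25b + 5c + d = -336
Solving the system yields a = -2, b = -4, c = 4, d = -6.
So f(n) = -2n^3 - 4n^2 + 4n - 6.
Then f(-1) = -12.

-12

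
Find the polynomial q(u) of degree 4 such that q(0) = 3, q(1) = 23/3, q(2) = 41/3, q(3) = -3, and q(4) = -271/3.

q(u) = -u^4 + 2u^3 + (5/3)u^2 + 2u + 3

Write q(u) = au^4 + bu^3 + cu^2 + du + e. Substituting each data point gives a linear system:
  e = 3
  a + b + c + d + e = 23/3
  16a + 8b + 4c + 2d + e = 41/3
  81a + 27b + 9c + 3d + e = -3
  256a + 64b + 16c + 4d + e = -271/3
Solving the system yields a = -1, b = 2, c = 5/3, d = 2, e = 3.
So q(u) = -u^4 + 2u^3 + (5/3)u^2 + 2u + 3.
Check: q(4) = -271/3. ✓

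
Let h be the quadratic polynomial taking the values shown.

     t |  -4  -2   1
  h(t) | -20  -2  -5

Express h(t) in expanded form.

h(t) = -2t^2 - 3t

Using the Lagrange interpolation formula with nodes -4, -2, 1:
  L_0(t) = (t + 2)(t - 1) / 10
  L_1(t) = (t + 4)(t - 1) / -6
  L_2(t) = (t + 4)(t + 2) / 15
Then h(t) = -20·L_0(t) - 2·L_1(t) - 5·L_2(t).
Expanding and collecting terms gives h(t) = -2t^2 - 3t.
Check: h(1) = -5. ✓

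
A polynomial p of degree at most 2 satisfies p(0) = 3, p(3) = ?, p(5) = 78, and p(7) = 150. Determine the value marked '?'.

30

The 3 known points determine the degree-2 polynomial uniquely.
Write p(s) = as^2 + bs + c. Substituting each data point gives a linear system:
  c = 3
  25a + 5b + c = 78
  49a + 7b + c = 150
Solving the system yields a = 3, b = 0, c = 3.
So p(s) = 3s^2 + 3.
Then p(3) = 30.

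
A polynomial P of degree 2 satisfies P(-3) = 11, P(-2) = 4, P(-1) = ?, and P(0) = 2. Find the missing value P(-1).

The 3 known points determine the degree-2 polynomial uniquely.
Write P(t) = at^2 + bt + c. Substituting each data point gives a linear system:
  9a - 3b + c = 11
  4a - 2b + c = 4
  c = 2
Solving the system yields a = 2, b = 3, c = 2.
So P(t) = 2t² + 3t + 2.
Then P(-1) = 1.

1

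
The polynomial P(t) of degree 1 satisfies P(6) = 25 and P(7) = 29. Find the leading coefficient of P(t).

Write P(t) = at + b. Substituting each data point gives a linear system:
  6a + b = 25
  7a + b = 29
Solving the system yields a = 4, b = 1.
So P(t) = 4t + 1.
The leading coefficient is 4.

4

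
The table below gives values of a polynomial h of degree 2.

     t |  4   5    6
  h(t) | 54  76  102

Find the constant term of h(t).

Write h(t) = at^2 + bt + c. Substituting each data point gives a linear system:
  16a + 4b + c = 54
  25a + 5b + c = 76
  36a + 6b + c = 102
Solving the system yields a = 2, b = 4, c = 6.
So h(t) = 2t^2 + 4t + 6.
The constant term is 6.

6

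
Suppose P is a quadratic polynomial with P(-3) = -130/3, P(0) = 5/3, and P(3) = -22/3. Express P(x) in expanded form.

Write P(x) = ax^2 + bx + c. Substituting each data point gives a linear system:
  9a - 3b + c = -130/3
  c = 5/3
  9a + 3b + c = -22/3
Solving the system yields a = -3, b = 6, c = 5/3.
So P(x) = -3x^2 + 6x + 5/3.
Check: P(0) = 5/3. ✓

P(x) = -3x^2 + 6x + 5/3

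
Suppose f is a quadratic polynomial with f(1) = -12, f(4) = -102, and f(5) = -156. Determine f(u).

f(u) = -6u^2 - 6

Using the Lagrange interpolation formula with nodes 1, 4, 5:
  L_0(u) = (u - 4)(u - 5) / 12
  L_1(u) = (u - 1)(u - 5) / -3
  L_2(u) = (u - 1)(u - 4) / 4
Then f(u) = -12·L_0(u) - 102·L_1(u) - 156·L_2(u).
Expanding and collecting terms gives f(u) = -6u² - 6.
Check: f(5) = -156. ✓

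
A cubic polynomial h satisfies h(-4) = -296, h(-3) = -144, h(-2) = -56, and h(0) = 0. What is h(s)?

Using the Lagrange interpolation formula with nodes -4, -3, -2, 0:
  L_0(s) = (s + 3)(s + 2)s / -8
  L_1(s) = (s + 4)(s + 2)s / 3
  L_2(s) = (s + 4)(s + 3)s / -4
  L_3(s) = (s + 4)(s + 3)(s + 2) / 24
Then h(s) = -296·L_0(s) - 144·L_1(s) - 56·L_2(s) + 0·L_3(s).
Expanding and collecting terms gives h(s) = 3s³ - 5s² + 6s.
Check: h(-2) = -56. ✓

h(s) = 3s^3 - 5s^2 + 6s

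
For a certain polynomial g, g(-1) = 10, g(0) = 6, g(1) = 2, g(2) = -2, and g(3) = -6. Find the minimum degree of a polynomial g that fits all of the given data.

1

Forward differences of the values at s = -1, 0, 1, 2, 3:
  g  : 10  6  2  -2  -6
  Δ  : -4  -4  -4  -4
  Δ^2: 0  0  0
  Δ^3: 0  0
  Δ^4: 0
The first differences are constant (-4) and nonzero, while all higher differences vanish, so the minimal degree is 1.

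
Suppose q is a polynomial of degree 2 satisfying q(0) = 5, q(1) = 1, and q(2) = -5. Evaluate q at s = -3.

5

Forward differences of the values at s = 0, 1, 2:
  q  : 5  1  -5
  Δ  : -4  -6
  Δ^2: -2
The second differences are constant, confirming degree 2.
Interpolating (Newton forward form) and evaluating at s = -3 gives q(-3) = 5.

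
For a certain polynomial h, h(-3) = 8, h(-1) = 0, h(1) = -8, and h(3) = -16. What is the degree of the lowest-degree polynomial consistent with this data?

1

Forward differences of the values at n = -3, -1, 1, 3:
  h  : 8  0  -8  -16
  Δ  : -8  -8  -8
  Δ^2: 0  0
  Δ^3: 0
The first differences are constant (-8) and nonzero, while all higher differences vanish, so the minimal degree is 1.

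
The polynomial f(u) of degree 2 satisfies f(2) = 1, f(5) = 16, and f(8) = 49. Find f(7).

Forward differences of the values at u = 2, 5, 8:
  f  : 1  16  49
  Δ  : 15  33
  Δ^2: 18
The second differences are constant, confirming degree 2.
Interpolating (Newton forward form) and evaluating at u = 7 gives f(7) = 36.

36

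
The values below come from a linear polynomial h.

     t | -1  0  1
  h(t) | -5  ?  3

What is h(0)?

The 2 known points determine the degree-1 polynomial uniquely.
Write h(t) = at + b. Substituting each data point gives a linear system:
  -a + b = -5
  a + b = 3
Solving the system yields a = 4, b = -1.
So h(t) = 4t - 1.
Then h(0) = -1.

-1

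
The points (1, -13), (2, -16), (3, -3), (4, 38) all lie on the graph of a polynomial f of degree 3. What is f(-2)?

-28

Using the Lagrange interpolation formula with nodes 1, 2, 3, 4:
  L_0(u) = (u - 2)(u - 3)(u - 4) / -6
  L_1(u) = (u - 1)(u - 3)(u - 4) / 2
  L_2(u) = (u - 1)(u - 2)(u - 4) / -2
  L_3(u) = (u - 1)(u - 2)(u - 3) / 6
Then f(u) = -13·L_0(u) - 16·L_1(u) - 3·L_2(u) + 38·L_3(u).
Expanding and collecting terms gives f(u) = 2u^3 - 4u^2 - 5u - 6.
Evaluating at u = -2: f(-2) = -28.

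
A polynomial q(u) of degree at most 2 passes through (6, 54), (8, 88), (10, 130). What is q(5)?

40

Write q(u) = au^2 + bu + c. Substituting each data point gives a linear system:
  36a + 6b + c = 54
  64a + 8b + c = 88
  100a + 10b + c = 130
Solving the system yields a = 1, b = 3, c = 0.
So q(u) = u^2 + 3u.
Then q(5) = 40.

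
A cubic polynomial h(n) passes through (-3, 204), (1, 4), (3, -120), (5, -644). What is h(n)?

Write h(n) = an^3 + bn^2 + cn + d. Substituting each data point gives a linear system:
  -27a + 9b - 3c + d = 204
  a + b + c + d = 4
  27a + 9b + 3c + d = -120
  125a + 25b + 5c + d = -644
Solving the system yields a = -6, b = 4, c = 0, d = 6.
So h(n) = -6n^3 + 4n^2 + 6.
Check: h(5) = -644. ✓

h(n) = -6n^3 + 4n^2 + 6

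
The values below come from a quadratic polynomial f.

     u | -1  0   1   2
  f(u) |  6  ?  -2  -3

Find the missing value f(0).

On equispaced nodes a degree-2 polynomial has vanishing third forward difference, so
  - f(-1) + 3·f(0) - 3·f(1) + f(2) = 0.
Substituting the known values and solving for f(0):
  3·f(0) = 3
  f(0) = 1.

1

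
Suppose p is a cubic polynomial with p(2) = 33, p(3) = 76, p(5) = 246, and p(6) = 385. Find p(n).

Using the Lagrange interpolation formula with nodes 2, 3, 5, 6:
  L_0(n) = (n - 3)(n - 5)(n - 6) / -12
  L_1(n) = (n - 2)(n - 5)(n - 6) / 6
  L_2(n) = (n - 2)(n - 3)(n - 6) / -6
  L_3(n) = (n - 2)(n - 3)(n - 5) / 12
Then p(n) = 33·L_0(n) + 76·L_1(n) + 246·L_2(n) + 385·L_3(n).
Expanding and collecting terms gives p(n) = n^3 + 4n^2 + 4n + 1.
Check: p(6) = 385. ✓

p(n) = n^3 + 4n^2 + 4n + 1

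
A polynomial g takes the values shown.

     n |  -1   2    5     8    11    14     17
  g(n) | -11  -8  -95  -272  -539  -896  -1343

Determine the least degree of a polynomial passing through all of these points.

2

Forward differences of the values at n = -1, 2, 5, 8, 11, 14, 17:
  g  : -11  -8  -95  -272  -539  -896  -1343
  Δ  : 3  -87  -177  -267  -357  -447
  Δ^2: -90  -90  -90  -90  -90
  Δ^3: 0  0  0  0
  Δ^4: 0  0  0
  Δ^5: 0  0
  Δ^6: 0
The second differences are constant (-90) and nonzero, while all higher differences vanish, so the minimal degree is 2.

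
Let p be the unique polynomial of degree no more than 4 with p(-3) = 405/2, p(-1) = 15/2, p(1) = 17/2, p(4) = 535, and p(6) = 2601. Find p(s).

p(s) = 2s^4 - (1/2)s^3 + 3s^2 + s + 3

Using the Lagrange interpolation formula with nodes -3, -1, 1, 4, 6:
  L_0(s) = (s + 1)(s - 1)(s - 4)(s - 6) / 504
  L_1(s) = (s + 3)(s - 1)(s - 4)(s - 6) / -140
  L_2(s) = (s + 3)(s + 1)(s - 4)(s - 6) / 120
  L_3(s) = (s + 3)(s + 1)(s - 1)(s - 6) / -210
  L_4(s) = (s + 3)(s + 1)(s - 1)(s - 4) / 630
Then p(s) = 405/2·L_0(s) + 15/2·L_1(s) + 17/2·L_2(s) + 535·L_3(s) + 2601·L_4(s).
Expanding and collecting terms gives p(s) = 2s^4 - (1/2)s^3 + 3s^2 + s + 3.
Check: p(4) = 535. ✓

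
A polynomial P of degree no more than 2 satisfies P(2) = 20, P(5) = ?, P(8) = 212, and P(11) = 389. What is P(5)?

On equispaced nodes a degree-2 polynomial has vanishing third forward difference, so
  - P(2) + 3·P(5) - 3·P(8) + P(11) = 0.
Substituting the known values and solving for P(5):
  3·P(5) = 267
  P(5) = 89.

89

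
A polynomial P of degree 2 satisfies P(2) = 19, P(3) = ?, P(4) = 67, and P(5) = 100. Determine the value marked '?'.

40

The 3 known points determine the degree-2 polynomial uniquely.
Write P(x) = ax^2 + bx + c. Substituting each data point gives a linear system:
  4a + 2b + c = 19
  16a + 4b + c = 67
  25a + 5b + c = 100
Solving the system yields a = 3, b = 6, c = -5.
So P(x) = 3x^2 + 6x - 5.
Then P(3) = 40.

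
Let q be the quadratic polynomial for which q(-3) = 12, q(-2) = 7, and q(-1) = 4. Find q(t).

q(t) = t^2 + 3

Using the Lagrange interpolation formula with nodes -3, -2, -1:
  L_0(t) = (t + 2)(t + 1) / 2
  L_1(t) = (t + 3)(t + 1) / -1
  L_2(t) = (t + 3)(t + 2) / 2
Then q(t) = 12·L_0(t) + 7·L_1(t) + 4·L_2(t).
Expanding and collecting terms gives q(t) = t² + 3.
Check: q(-1) = 4. ✓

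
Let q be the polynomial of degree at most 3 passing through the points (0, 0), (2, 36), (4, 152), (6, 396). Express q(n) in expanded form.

Using the Lagrange interpolation formula with nodes 0, 2, 4, 6:
  L_0(n) = (n - 2)(n - 4)(n - 6) / -48
  L_1(n) = n(n - 4)(n - 6) / 16
  L_2(n) = n(n - 2)(n - 6) / -16
  L_3(n) = n(n - 2)(n - 4) / 48
Then q(n) = 0·L_0(n) + 36·L_1(n) + 152·L_2(n) + 396·L_3(n).
Expanding and collecting terms gives q(n) = n³ + 4n² + 6n.
Check: q(6) = 396. ✓

q(n) = n^3 + 4n^2 + 6n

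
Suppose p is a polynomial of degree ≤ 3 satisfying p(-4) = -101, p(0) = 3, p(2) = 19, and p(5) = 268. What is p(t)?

Write p(t) = at^3 + bt^2 + ct + d. Substituting each data point gives a linear system:
  -64a + 16b - 4c + d = -101
  d = 3
  8a + 4b + 2c + d = 19
  125a + 25b + 5c + d = 268
Solving the system yields a = 2, b = 1, c = -2, d = 3.
So p(t) = 2t^3 + t^2 - 2t + 3.
Check: p(0) = 3. ✓

p(t) = 2t^3 + t^2 - 2t + 3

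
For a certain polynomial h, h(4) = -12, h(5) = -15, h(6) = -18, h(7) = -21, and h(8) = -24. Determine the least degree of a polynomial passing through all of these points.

Forward differences of the values at u = 4, 5, 6, 7, 8:
  h  : -12  -15  -18  -21  -24
  Δ  : -3  -3  -3  -3
  Δ^2: 0  0  0
  Δ^3: 0  0
  Δ^4: 0
The first differences are constant (-3) and nonzero, while all higher differences vanish, so the minimal degree is 1.

1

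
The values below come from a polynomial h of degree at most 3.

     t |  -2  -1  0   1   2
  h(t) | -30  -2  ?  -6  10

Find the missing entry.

On equispaced nodes a degree-3 polynomial has vanishing fourth forward difference, so
  h(-2) - 4·h(-1) + 6·h(0) - 4·h(1) + h(2) = 0.
Substituting the known values and solving for h(0):
  6·h(0) = -12
  h(0) = -2.

-2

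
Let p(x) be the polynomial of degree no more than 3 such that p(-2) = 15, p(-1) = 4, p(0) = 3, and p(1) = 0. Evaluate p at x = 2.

-17

Using the Lagrange interpolation formula with nodes -2, -1, 0, 1:
  L_0(x) = (x + 1)x(x - 1) / -6
  L_1(x) = (x + 2)x(x - 1) / 2
  L_2(x) = (x + 2)(x + 1)(x - 1) / -2
  L_3(x) = (x + 2)(x + 1)x / 6
Then p(x) = 15·L_0(x) + 4·L_1(x) + 3·L_2(x) + 0·L_3(x).
Expanding and collecting terms gives p(x) = -2x^3 - x^2 + 3.
Evaluating at x = 2: p(2) = -17.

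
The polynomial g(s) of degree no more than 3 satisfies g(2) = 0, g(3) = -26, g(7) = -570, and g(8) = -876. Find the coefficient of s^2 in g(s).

2

Write g(s) = as^3 + bs^2 + cs + d. Substituting each data point gives a linear system:
  8a + 4b + 2c + d = 0
  27a + 9b + 3c + d = -26
  343a + 49b + 7c + d = -570
  512a + 64b + 8c + d = -876
Solving the system yields a = -2, b = 2, c = 2, d = 4.
So g(s) = -2s³ + 2s² + 2s + 4.
The coefficient of s^2 is 2.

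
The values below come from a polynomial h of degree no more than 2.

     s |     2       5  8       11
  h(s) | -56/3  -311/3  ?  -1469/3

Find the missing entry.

-782/3

The 3 known points determine the degree-2 polynomial uniquely.
Write h(s) = as^2 + bs + c. Substituting each data point gives a linear system:
  4a + 2b + c = -56/3
  25a + 5b + c = -311/3
  121a + 11b + c = -1469/3
Solving the system yields a = -4, b = -1/3, c = -2.
So h(s) = -4s² - (1/3)s - 2.
Then h(8) = -782/3.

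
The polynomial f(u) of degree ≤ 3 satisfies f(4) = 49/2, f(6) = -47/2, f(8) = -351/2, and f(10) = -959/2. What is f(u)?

f(u) = -u^3 + 5u^2 + 2u + 1/2

Using the Lagrange interpolation formula with nodes 4, 6, 8, 10:
  L_0(u) = (u - 6)(u - 8)(u - 10) / -48
  L_1(u) = (u - 4)(u - 8)(u - 10) / 16
  L_2(u) = (u - 4)(u - 6)(u - 10) / -16
  L_3(u) = (u - 4)(u - 6)(u - 8) / 48
Then f(u) = 49/2·L_0(u) - 47/2·L_1(u) - 351/2·L_2(u) - 959/2·L_3(u).
Expanding and collecting terms gives f(u) = -u³ + 5u² + 2u + 1/2.
Check: f(10) = -959/2. ✓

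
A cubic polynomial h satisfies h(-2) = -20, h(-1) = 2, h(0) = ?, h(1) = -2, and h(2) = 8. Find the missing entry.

The 4 known points determine the degree-3 polynomial uniquely.
Write h(s) = as^3 + bs^2 + cs + d. Substituting each data point gives a linear system:
  -8a + 4b - 2c + d = -20
  -a + b - c + d = 2
  a + b + c + d = -2
  8a + 4b + 2c + d = 8
Solving the system yields a = 3, b = -2, c = -5, d = 2.
So h(s) = 3s^3 - 2s^2 - 5s + 2.
Then h(0) = 2.

2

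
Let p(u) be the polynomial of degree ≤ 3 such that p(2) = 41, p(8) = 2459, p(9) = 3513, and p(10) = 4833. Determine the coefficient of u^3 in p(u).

5

Write p(u) = au^3 + bu^2 + cu + d. Substituting each data point gives a linear system:
  8a + 4b + 2c + d = 41
  512a + 64b + 8c + d = 2459
  729a + 81b + 9c + d = 3513
  1000a + 100b + 10c + d = 4833
Solving the system yields a = 5, b = -2, c = 3, d = 3.
So p(u) = 5u^3 - 2u^2 + 3u + 3.
The leading coefficient is 5.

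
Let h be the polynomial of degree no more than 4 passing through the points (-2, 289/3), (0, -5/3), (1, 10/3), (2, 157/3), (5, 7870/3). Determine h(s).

h(s) = 5s^4 - 4s^3 - s^2 + 5s - 5/3

Write h(s) = as^4 + bs^3 + cs^2 + ds + e. Substituting each data point gives a linear system:
  16a - 8b + 4c - 2d + e = 289/3
  e = -5/3
  a + b + c + d + e = 10/3
  16a + 8b + 4c + 2d + e = 157/3
  625a + 125b + 25c + 5d + e = 7870/3
Solving the system yields a = 5, b = -4, c = -1, d = 5, e = -5/3.
So h(s) = 5s⁴ - 4s³ - s² + 5s - 5/3.
Check: h(0) = -5/3. ✓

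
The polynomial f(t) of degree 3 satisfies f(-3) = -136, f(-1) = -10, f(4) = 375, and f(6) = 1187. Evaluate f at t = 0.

-1

Using the Lagrange interpolation formula with nodes -3, -1, 4, 6:
  L_0(t) = (t + 1)(t - 4)(t - 6) / -126
  L_1(t) = (t + 3)(t - 4)(t - 6) / 70
  L_2(t) = (t + 3)(t + 1)(t - 6) / -70
  L_3(t) = (t + 3)(t + 1)(t - 4) / 126
Then f(t) = -136·L_0(t) - 10·L_1(t) + 375·L_2(t) + 1187·L_3(t).
Expanding and collecting terms gives f(t) = 5t³ + 2t² + 6t - 1.
Evaluating at t = 0: f(0) = -1.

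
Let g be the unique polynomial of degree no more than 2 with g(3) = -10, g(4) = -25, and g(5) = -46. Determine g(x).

g(x) = -3x^2 + 6x - 1

Using the Lagrange interpolation formula with nodes 3, 4, 5:
  L_0(x) = (x - 4)(x - 5) / 2
  L_1(x) = (x - 3)(x - 5) / -1
  L_2(x) = (x - 3)(x - 4) / 2
Then g(x) = -10·L_0(x) - 25·L_1(x) - 46·L_2(x).
Expanding and collecting terms gives g(x) = -3x² + 6x - 1.
Check: g(3) = -10. ✓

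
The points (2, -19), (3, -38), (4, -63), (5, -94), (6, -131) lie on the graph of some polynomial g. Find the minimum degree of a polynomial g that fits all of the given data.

2

Forward differences of the values at s = 2, 3, 4, 5, 6:
  g  : -19  -38  -63  -94  -131
  Δ  : -19  -25  -31  -37
  Δ^2: -6  -6  -6
  Δ^3: 0  0
  Δ^4: 0
The second differences are constant (-6) and nonzero, while all higher differences vanish, so the minimal degree is 2.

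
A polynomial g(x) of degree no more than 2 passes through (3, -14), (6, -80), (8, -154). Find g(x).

g(x) = -3x^2 + 5x - 2

Write g(x) = ax^2 + bx + c. Substituting each data point gives a linear system:
  9a + 3b + c = -14
  36a + 6b + c = -80
  64a + 8b + c = -154
Solving the system yields a = -3, b = 5, c = -2.
So g(x) = -3x² + 5x - 2.
Check: g(3) = -14. ✓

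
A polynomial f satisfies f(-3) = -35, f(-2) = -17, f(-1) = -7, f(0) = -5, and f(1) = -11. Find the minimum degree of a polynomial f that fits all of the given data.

2

Forward differences of the values at n = -3, -2, -1, 0, 1:
  f  : -35  -17  -7  -5  -11
  Δ  : 18  10  2  -6
  Δ^2: -8  -8  -8
  Δ^3: 0  0
  Δ^4: 0
The second differences are constant (-8) and nonzero, while all higher differences vanish, so the minimal degree is 2.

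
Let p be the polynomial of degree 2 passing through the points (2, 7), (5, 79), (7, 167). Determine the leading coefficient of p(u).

Write p(u) = au^2 + bu + c. Substituting each data point gives a linear system:
  4a + 2b + c = 7
  25a + 5b + c = 79
  49a + 7b + c = 167
Solving the system yields a = 4, b = -4, c = -1.
So p(u) = 4u^2 - 4u - 1.
The leading coefficient is 4.

4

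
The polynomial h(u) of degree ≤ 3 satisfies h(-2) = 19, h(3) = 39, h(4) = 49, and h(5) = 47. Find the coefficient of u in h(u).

Write h(u) = au^3 + bu^2 + cu + d. Substituting each data point gives a linear system:
  -8a + 4b - 2c + d = 19
  27a + 9b + 3c + d = 39
  64a + 16b + 4c + d = 49
  125a + 25b + 5c + d = 47
Solving the system yields a = -1, b = 6, c = 5, d = -3.
So h(u) = -u³ + 6u² + 5u - 3.
The coefficient of u is 5.

5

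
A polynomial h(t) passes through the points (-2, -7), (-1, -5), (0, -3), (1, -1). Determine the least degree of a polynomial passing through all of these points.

1

Forward differences of the values at t = -2, -1, 0, 1:
  h  : -7  -5  -3  -1
  Δ  : 2  2  2
  Δ^2: 0  0
  Δ^3: 0
The first differences are constant (2) and nonzero, while all higher differences vanish, so the minimal degree is 1.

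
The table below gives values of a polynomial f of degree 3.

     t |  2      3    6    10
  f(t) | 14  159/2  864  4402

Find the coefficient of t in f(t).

Write f(t) = at^3 + bt^2 + ct + d. Substituting each data point gives a linear system:
  8a + 4b + 2c + d = 14
  27a + 9b + 3c + d = 159/2
  216a + 36b + 6c + d = 864
  1000a + 100b + 10c + d = 4402
Solving the system yields a = 5, b = -6, c = 1/2, d = -3.
So f(t) = 5t^3 - 6t^2 + (1/2)t - 3.
The coefficient of t is 1/2.

1/2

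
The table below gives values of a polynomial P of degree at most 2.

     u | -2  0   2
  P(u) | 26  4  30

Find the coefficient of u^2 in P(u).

Write P(u) = au^2 + bu + c. Substituting each data point gives a linear system:
  4a - 2b + c = 26
  c = 4
  4a + 2b + c = 30
Solving the system yields a = 6, b = 1, c = 4.
So P(u) = 6u² + u + 4.
The leading coefficient is 6.

6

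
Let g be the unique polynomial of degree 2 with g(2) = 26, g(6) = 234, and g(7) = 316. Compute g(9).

516

Using the Lagrange interpolation formula with nodes 2, 6, 7:
  L_0(u) = (u - 6)(u - 7) / 20
  L_1(u) = (u - 2)(u - 7) / -4
  L_2(u) = (u - 2)(u - 6) / 5
Then g(u) = 26·L_0(u) + 234·L_1(u) + 316·L_2(u).
Expanding and collecting terms gives g(u) = 6u² + 4u - 6.
Evaluating at u = 9: g(9) = 516.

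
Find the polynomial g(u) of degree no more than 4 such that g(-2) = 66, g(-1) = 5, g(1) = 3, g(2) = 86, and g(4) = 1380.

Using the Lagrange interpolation formula with nodes -2, -1, 1, 2, 4:
  L_0(u) = (u + 1)(u - 1)(u - 2)(u - 4) / 72
  L_1(u) = (u + 2)(u - 1)(u - 2)(u - 4) / -30
  L_2(u) = (u + 2)(u + 1)(u - 2)(u - 4) / 18
  L_3(u) = (u + 2)(u + 1)(u - 1)(u - 4) / -24
  L_4(u) = (u + 2)(u + 1)(u - 1)(u - 2) / 180
Then g(u) = 66·L_0(u) + 5·L_1(u) + 3·L_2(u) + 86·L_3(u) + 1380·L_4(u).
Expanding and collecting terms gives g(u) = 5u^4 + 2u^3 - u^2 - 3u.
Check: g(1) = 3. ✓

g(u) = 5u^4 + 2u^3 - u^2 - 3u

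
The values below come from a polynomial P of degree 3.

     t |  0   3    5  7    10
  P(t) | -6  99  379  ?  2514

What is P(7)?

The 4 known points determine the degree-3 polynomial uniquely.
Write P(t) = at^3 + bt^2 + ct + d. Substituting each data point gives a linear system:
  d = -6
  27a + 9b + 3c + d = 99
  125a + 25b + 5c + d = 379
  1000a + 100b + 10c + d = 2514
Solving the system yields a = 2, b = 5, c = 2, d = -6.
So P(t) = 2t^3 + 5t^2 + 2t - 6.
Then P(7) = 939.

939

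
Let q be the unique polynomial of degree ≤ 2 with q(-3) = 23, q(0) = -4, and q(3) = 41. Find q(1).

Write q(s) = as^2 + bs + c. Substituting each data point gives a linear system:
  9a - 3b + c = 23
  c = -4
  9a + 3b + c = 41
Solving the system yields a = 4, b = 3, c = -4.
So q(s) = 4s^2 + 3s - 4.
Then q(1) = 3.

3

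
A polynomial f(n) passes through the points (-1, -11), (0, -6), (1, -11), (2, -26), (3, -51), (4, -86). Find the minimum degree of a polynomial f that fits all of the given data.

Forward differences of the values at n = -1, 0, 1, 2, 3, 4:
  f  : -11  -6  -11  -26  -51  -86
  Δ  : 5  -5  -15  -25  -35
  Δ^2: -10  -10  -10  -10
  Δ^3: 0  0  0
  Δ^4: 0  0
  Δ^5: 0
The second differences are constant (-10) and nonzero, while all higher differences vanish, so the minimal degree is 2.

2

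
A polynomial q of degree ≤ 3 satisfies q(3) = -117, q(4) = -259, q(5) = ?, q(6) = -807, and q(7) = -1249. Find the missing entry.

The 4 known points determine the degree-3 polynomial uniquely.
Write q(x) = ax^3 + bx^2 + cx + d. Substituting each data point gives a linear system:
  27a + 9b + 3c + d = -117
  64a + 16b + 4c + d = -259
  216a + 36b + 6c + d = -807
  343a + 49b + 7c + d = -1249
Solving the system yields a = -3, b = -5, c = 4, d = -3.
So q(x) = -3x³ - 5x² + 4x - 3.
Then q(5) = -483.

-483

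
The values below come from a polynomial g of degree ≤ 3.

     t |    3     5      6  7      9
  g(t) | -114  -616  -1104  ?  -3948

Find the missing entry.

The 4 known points determine the degree-3 polynomial uniquely.
Write g(t) = at^3 + bt^2 + ct + d. Substituting each data point gives a linear system:
  27a + 9b + 3c + d = -114
  125a + 25b + 5c + d = -616
  216a + 36b + 6c + d = -1104
  729a + 81b + 9c + d = -3948
Solving the system yields a = -6, b = 5, c = 3, d = -6.
So g(t) = -6t^3 + 5t^2 + 3t - 6.
Then g(7) = -1798.

-1798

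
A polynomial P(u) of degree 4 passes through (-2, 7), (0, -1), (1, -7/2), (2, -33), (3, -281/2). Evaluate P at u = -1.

3/2

Write P(u) = au^4 + bu^3 + cu^2 + du + e. Substituting each data point gives a linear system:
  16a - 8b + 4c - 2d + e = 7
  e = -1
  a + b + c + d + e = -7/2
  16a + 8b + 4c + 2d + e = -33
  81a + 27b + 9c + 3d + e = -281/2
Solving the system yields a = -1, b = -5/2, c = 1, d = 0, e = -1.
So P(u) = -u^4 - (5/2)u^3 + u^2 - 1.
Then P(-1) = 3/2.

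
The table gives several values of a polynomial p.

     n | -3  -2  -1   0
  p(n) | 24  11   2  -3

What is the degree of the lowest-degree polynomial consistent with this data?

Forward differences of the values at n = -3, -2, -1, 0:
  p  : 24  11  2  -3
  Δ  : -13  -9  -5
  Δ^2: 4  4
  Δ^3: 0
The second differences are constant (4) and nonzero, while all higher differences vanish, so the minimal degree is 2.

2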